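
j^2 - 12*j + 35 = (j - 7)*(j - 5)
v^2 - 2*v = v*(v - 2)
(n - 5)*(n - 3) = n^2 - 8*n + 15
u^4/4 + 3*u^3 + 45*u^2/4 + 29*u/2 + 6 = (u/4 + 1)*(u + 1)^2*(u + 6)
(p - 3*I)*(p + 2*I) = p^2 - I*p + 6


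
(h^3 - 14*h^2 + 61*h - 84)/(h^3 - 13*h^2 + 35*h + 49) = (h^2 - 7*h + 12)/(h^2 - 6*h - 7)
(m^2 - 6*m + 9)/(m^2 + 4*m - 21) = (m - 3)/(m + 7)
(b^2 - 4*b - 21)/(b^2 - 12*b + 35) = (b + 3)/(b - 5)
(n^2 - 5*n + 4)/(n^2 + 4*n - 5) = (n - 4)/(n + 5)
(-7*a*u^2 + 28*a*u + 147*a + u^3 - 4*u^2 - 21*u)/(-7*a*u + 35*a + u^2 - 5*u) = (u^2 - 4*u - 21)/(u - 5)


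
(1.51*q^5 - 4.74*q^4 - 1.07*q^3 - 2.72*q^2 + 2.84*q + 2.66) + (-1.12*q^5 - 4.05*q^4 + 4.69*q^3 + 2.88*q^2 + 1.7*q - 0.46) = 0.39*q^5 - 8.79*q^4 + 3.62*q^3 + 0.16*q^2 + 4.54*q + 2.2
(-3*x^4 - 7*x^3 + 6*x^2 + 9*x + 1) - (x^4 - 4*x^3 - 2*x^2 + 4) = -4*x^4 - 3*x^3 + 8*x^2 + 9*x - 3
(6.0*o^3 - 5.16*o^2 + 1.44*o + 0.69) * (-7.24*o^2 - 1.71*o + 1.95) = -43.44*o^5 + 27.0984*o^4 + 10.098*o^3 - 17.52*o^2 + 1.6281*o + 1.3455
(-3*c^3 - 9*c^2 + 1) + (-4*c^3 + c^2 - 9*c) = -7*c^3 - 8*c^2 - 9*c + 1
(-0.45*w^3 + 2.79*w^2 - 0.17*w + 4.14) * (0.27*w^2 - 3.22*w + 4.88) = -0.1215*w^5 + 2.2023*w^4 - 11.2257*w^3 + 15.2804*w^2 - 14.1604*w + 20.2032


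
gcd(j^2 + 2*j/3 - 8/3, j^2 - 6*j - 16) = j + 2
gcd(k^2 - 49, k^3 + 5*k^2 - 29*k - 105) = k + 7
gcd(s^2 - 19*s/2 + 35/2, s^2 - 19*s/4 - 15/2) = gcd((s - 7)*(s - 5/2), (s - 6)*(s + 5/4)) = 1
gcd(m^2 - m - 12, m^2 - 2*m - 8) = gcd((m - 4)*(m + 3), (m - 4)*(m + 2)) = m - 4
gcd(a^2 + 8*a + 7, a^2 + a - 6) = 1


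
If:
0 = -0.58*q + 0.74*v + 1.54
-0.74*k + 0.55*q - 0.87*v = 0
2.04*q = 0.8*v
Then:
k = 2.66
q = -1.18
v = -3.00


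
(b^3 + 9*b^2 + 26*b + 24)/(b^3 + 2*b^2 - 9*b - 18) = (b + 4)/(b - 3)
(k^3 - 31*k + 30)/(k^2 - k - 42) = (k^2 - 6*k + 5)/(k - 7)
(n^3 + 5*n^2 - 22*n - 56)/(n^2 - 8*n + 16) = (n^2 + 9*n + 14)/(n - 4)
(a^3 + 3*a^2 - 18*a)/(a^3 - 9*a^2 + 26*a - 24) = a*(a + 6)/(a^2 - 6*a + 8)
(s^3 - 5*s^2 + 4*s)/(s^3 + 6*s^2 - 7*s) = (s - 4)/(s + 7)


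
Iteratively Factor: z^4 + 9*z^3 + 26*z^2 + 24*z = (z)*(z^3 + 9*z^2 + 26*z + 24) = z*(z + 3)*(z^2 + 6*z + 8) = z*(z + 2)*(z + 3)*(z + 4)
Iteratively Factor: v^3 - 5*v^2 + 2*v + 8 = (v - 2)*(v^2 - 3*v - 4) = (v - 4)*(v - 2)*(v + 1)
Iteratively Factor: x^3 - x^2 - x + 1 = (x - 1)*(x^2 - 1) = (x - 1)^2*(x + 1)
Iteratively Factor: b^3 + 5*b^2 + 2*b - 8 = (b - 1)*(b^2 + 6*b + 8) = (b - 1)*(b + 2)*(b + 4)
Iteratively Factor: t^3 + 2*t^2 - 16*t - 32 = (t + 4)*(t^2 - 2*t - 8) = (t + 2)*(t + 4)*(t - 4)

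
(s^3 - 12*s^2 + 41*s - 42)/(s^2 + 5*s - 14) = (s^2 - 10*s + 21)/(s + 7)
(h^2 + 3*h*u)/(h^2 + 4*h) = (h + 3*u)/(h + 4)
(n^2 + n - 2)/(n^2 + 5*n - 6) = (n + 2)/(n + 6)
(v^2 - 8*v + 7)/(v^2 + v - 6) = (v^2 - 8*v + 7)/(v^2 + v - 6)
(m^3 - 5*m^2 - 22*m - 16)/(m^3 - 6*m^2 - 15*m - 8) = (m + 2)/(m + 1)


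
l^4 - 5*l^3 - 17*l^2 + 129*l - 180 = (l - 4)*(l - 3)^2*(l + 5)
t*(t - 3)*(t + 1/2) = t^3 - 5*t^2/2 - 3*t/2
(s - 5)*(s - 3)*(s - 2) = s^3 - 10*s^2 + 31*s - 30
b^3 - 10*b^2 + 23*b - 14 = (b - 7)*(b - 2)*(b - 1)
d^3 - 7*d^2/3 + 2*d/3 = d*(d - 2)*(d - 1/3)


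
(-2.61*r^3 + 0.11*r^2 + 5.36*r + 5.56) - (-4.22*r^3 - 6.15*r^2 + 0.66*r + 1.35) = 1.61*r^3 + 6.26*r^2 + 4.7*r + 4.21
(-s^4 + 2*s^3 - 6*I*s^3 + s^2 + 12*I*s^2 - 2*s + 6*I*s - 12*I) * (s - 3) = -s^5 + 5*s^4 - 6*I*s^4 - 5*s^3 + 30*I*s^3 - 5*s^2 - 30*I*s^2 + 6*s - 30*I*s + 36*I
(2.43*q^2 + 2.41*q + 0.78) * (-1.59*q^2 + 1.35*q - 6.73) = -3.8637*q^4 - 0.5514*q^3 - 14.3406*q^2 - 15.1663*q - 5.2494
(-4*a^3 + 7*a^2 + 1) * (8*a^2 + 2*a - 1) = -32*a^5 + 48*a^4 + 18*a^3 + a^2 + 2*a - 1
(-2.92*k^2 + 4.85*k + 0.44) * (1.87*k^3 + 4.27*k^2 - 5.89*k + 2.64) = -5.4604*k^5 - 3.3989*k^4 + 38.7311*k^3 - 34.3965*k^2 + 10.2124*k + 1.1616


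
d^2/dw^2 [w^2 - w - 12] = 2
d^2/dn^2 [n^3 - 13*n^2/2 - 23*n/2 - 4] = 6*n - 13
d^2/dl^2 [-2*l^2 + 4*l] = -4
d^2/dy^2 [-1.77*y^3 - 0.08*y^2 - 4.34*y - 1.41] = -10.62*y - 0.16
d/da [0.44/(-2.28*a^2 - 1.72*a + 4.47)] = (2.0064*a + 0.7568)/(2.28*a^2 + 1.72*a - 4.47)^2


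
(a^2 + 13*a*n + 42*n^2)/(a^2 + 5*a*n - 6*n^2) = (a + 7*n)/(a - n)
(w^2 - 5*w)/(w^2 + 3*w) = (w - 5)/(w + 3)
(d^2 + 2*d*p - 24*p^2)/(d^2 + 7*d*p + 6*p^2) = (d - 4*p)/(d + p)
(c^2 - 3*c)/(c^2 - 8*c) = (c - 3)/(c - 8)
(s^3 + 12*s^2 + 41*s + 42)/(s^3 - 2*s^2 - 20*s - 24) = (s^2 + 10*s + 21)/(s^2 - 4*s - 12)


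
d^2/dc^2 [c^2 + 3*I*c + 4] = 2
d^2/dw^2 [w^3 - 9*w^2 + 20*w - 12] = 6*w - 18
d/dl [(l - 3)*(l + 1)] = 2*l - 2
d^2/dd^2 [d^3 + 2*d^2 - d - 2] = 6*d + 4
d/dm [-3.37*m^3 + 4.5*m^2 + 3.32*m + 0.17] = -10.11*m^2 + 9.0*m + 3.32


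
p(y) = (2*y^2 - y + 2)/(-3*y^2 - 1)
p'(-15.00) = 0.00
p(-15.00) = -0.69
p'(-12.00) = 0.00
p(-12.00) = -0.70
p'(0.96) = 0.42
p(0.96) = -0.77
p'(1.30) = 0.17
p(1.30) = -0.67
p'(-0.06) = 0.50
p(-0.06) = -2.05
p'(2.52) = 0.01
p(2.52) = -0.61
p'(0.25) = 1.99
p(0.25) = -1.58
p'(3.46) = -0.01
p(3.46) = -0.61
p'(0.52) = 1.33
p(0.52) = -1.12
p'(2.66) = 0.00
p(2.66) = -0.61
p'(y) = 6*y*(2*y^2 - y + 2)/(-3*y^2 - 1)^2 + (4*y - 1)/(-3*y^2 - 1)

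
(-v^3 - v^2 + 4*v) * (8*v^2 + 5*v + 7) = -8*v^5 - 13*v^4 + 20*v^3 + 13*v^2 + 28*v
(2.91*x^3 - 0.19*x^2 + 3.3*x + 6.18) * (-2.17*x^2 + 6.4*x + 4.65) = -6.3147*x^5 + 19.0363*x^4 + 5.1545*x^3 + 6.8259*x^2 + 54.897*x + 28.737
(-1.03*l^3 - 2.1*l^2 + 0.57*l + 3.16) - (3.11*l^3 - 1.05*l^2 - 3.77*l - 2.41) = -4.14*l^3 - 1.05*l^2 + 4.34*l + 5.57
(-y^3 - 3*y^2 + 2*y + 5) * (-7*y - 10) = 7*y^4 + 31*y^3 + 16*y^2 - 55*y - 50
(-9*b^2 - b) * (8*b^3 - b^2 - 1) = -72*b^5 + b^4 + b^3 + 9*b^2 + b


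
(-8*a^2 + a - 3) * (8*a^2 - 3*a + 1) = -64*a^4 + 32*a^3 - 35*a^2 + 10*a - 3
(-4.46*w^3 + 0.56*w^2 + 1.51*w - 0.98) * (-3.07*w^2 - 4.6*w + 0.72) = 13.6922*w^5 + 18.7968*w^4 - 10.4229*w^3 - 3.5342*w^2 + 5.5952*w - 0.7056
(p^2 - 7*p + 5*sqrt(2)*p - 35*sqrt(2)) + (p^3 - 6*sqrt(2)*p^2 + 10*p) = p^3 - 6*sqrt(2)*p^2 + p^2 + 3*p + 5*sqrt(2)*p - 35*sqrt(2)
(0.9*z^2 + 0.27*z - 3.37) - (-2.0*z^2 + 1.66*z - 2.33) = 2.9*z^2 - 1.39*z - 1.04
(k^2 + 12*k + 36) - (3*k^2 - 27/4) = -2*k^2 + 12*k + 171/4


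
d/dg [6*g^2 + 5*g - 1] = 12*g + 5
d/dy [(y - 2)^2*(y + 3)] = (y - 2)*(3*y + 4)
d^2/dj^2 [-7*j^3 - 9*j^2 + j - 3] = -42*j - 18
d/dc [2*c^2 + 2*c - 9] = 4*c + 2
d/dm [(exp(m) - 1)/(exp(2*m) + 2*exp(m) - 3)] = -exp(m)/(exp(2*m) + 6*exp(m) + 9)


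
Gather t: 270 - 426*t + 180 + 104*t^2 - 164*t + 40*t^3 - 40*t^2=40*t^3 + 64*t^2 - 590*t + 450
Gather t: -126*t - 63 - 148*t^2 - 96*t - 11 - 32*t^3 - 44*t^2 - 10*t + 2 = -32*t^3 - 192*t^2 - 232*t - 72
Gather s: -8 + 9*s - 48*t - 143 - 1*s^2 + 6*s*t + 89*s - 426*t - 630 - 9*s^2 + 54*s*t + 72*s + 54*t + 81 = -10*s^2 + s*(60*t + 170) - 420*t - 700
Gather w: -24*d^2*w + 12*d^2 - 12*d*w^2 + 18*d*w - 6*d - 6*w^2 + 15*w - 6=12*d^2 - 6*d + w^2*(-12*d - 6) + w*(-24*d^2 + 18*d + 15) - 6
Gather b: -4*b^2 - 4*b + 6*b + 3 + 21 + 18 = -4*b^2 + 2*b + 42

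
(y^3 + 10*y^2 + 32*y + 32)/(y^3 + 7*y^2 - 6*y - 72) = (y^2 + 6*y + 8)/(y^2 + 3*y - 18)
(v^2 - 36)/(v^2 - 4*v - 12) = (v + 6)/(v + 2)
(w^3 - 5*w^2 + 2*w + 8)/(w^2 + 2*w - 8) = (w^2 - 3*w - 4)/(w + 4)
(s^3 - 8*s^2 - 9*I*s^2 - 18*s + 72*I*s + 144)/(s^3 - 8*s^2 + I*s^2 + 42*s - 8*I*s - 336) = (s - 3*I)/(s + 7*I)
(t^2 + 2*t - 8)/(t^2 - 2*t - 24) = (t - 2)/(t - 6)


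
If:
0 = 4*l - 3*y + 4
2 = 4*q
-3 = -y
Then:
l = 5/4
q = 1/2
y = 3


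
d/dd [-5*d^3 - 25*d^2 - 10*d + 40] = -15*d^2 - 50*d - 10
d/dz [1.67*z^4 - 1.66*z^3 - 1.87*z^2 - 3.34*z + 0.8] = 6.68*z^3 - 4.98*z^2 - 3.74*z - 3.34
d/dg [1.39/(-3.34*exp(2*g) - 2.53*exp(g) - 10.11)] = (9.2852*exp(g) + 3.5167)*exp(g)/(3.34*exp(2*g) + 2.53*exp(g) + 10.11)^2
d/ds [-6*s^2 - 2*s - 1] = -12*s - 2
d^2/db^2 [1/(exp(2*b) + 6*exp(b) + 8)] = 2*(4*(exp(b) + 3)^2*exp(b) - (2*exp(b) + 3)*(exp(2*b) + 6*exp(b) + 8))*exp(b)/(exp(2*b) + 6*exp(b) + 8)^3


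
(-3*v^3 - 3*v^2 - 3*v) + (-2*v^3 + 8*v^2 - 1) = -5*v^3 + 5*v^2 - 3*v - 1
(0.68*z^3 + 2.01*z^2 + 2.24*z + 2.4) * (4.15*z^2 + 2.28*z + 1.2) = 2.822*z^5 + 9.8919*z^4 + 14.6948*z^3 + 17.4792*z^2 + 8.16*z + 2.88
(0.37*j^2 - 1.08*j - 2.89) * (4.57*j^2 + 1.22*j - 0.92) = 1.6909*j^4 - 4.4842*j^3 - 14.8653*j^2 - 2.5322*j + 2.6588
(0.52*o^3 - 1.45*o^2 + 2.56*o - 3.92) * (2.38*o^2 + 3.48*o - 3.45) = 1.2376*o^5 - 1.6414*o^4 - 0.747200000000001*o^3 + 4.5817*o^2 - 22.4736*o + 13.524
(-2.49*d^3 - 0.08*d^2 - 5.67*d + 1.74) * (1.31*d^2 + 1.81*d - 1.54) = -3.2619*d^5 - 4.6117*d^4 - 3.7379*d^3 - 7.8601*d^2 + 11.8812*d - 2.6796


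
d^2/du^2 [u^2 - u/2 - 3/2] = 2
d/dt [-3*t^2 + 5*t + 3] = 5 - 6*t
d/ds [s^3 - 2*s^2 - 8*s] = 3*s^2 - 4*s - 8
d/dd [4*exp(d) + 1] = 4*exp(d)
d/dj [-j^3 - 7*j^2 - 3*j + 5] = -3*j^2 - 14*j - 3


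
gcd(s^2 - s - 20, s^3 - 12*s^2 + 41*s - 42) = 1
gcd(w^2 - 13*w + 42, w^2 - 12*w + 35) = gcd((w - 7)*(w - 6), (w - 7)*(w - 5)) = w - 7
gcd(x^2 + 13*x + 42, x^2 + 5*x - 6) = x + 6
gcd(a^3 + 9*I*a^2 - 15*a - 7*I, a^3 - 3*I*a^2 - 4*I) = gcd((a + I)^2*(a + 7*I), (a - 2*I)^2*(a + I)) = a + I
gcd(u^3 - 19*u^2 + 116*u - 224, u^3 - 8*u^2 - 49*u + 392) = u^2 - 15*u + 56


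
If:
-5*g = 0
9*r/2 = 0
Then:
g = 0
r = 0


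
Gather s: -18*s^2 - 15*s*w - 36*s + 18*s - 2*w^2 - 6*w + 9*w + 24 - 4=-18*s^2 + s*(-15*w - 18) - 2*w^2 + 3*w + 20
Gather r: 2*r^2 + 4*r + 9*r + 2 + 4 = 2*r^2 + 13*r + 6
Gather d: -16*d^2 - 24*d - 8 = -16*d^2 - 24*d - 8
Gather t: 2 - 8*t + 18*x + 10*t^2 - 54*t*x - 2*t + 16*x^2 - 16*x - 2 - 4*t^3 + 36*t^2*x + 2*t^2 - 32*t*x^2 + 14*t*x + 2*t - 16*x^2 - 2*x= -4*t^3 + t^2*(36*x + 12) + t*(-32*x^2 - 40*x - 8)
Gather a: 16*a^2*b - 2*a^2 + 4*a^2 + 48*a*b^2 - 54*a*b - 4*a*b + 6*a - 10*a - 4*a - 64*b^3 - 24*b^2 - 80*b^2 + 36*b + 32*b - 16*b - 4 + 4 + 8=a^2*(16*b + 2) + a*(48*b^2 - 58*b - 8) - 64*b^3 - 104*b^2 + 52*b + 8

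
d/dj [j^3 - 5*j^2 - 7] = j*(3*j - 10)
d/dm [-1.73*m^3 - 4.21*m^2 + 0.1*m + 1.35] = -5.19*m^2 - 8.42*m + 0.1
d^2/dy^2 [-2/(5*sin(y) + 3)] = 10*(5*sin(y)^2 - 3*sin(y) - 10)/(5*sin(y) + 3)^3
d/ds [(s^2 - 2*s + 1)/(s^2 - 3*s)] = (-s^2 - 2*s + 3)/(s^2*(s^2 - 6*s + 9))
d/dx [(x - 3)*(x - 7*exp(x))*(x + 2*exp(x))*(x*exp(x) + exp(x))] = (x^4 - 10*x^3*exp(x) + 2*x^3 - 42*x^2*exp(2*x) + 5*x^2*exp(x) - 9*x^2 + 56*x*exp(2*x) + 50*x*exp(x) - 6*x + 154*exp(2*x) + 15*exp(x))*exp(x)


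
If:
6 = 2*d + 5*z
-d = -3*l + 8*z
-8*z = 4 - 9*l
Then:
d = 76/17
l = -4/51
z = -10/17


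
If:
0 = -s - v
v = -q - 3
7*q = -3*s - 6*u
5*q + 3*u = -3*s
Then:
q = -3/2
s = 3/2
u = 1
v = -3/2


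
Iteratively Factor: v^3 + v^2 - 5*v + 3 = (v - 1)*(v^2 + 2*v - 3) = (v - 1)^2*(v + 3)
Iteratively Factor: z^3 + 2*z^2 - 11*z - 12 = (z - 3)*(z^2 + 5*z + 4) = (z - 3)*(z + 1)*(z + 4)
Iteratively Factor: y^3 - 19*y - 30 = (y + 3)*(y^2 - 3*y - 10) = (y - 5)*(y + 3)*(y + 2)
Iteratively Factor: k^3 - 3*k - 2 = (k + 1)*(k^2 - k - 2) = (k + 1)^2*(k - 2)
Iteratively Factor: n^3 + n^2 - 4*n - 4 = (n + 2)*(n^2 - n - 2) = (n - 2)*(n + 2)*(n + 1)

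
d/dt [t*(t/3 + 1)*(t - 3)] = t^2 - 3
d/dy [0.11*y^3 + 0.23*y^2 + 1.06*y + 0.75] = 0.33*y^2 + 0.46*y + 1.06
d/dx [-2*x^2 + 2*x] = 2 - 4*x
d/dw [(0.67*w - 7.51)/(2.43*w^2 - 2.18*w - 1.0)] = (-1.6281*w^2 + 36.4986*w - 17.0418)/(5.9049*w^4 - 10.5948*w^3 - 0.1076*w^2 + 4.36*w + 1.0)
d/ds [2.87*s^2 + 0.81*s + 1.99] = 5.74*s + 0.81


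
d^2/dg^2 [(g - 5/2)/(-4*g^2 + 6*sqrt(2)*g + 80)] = ((2*g - 5)*(4*g - 3*sqrt(2))^2/2 + (6*g - 5 - 3*sqrt(2))*(-2*g^2 + 3*sqrt(2)*g + 40))/(-2*g^2 + 3*sqrt(2)*g + 40)^3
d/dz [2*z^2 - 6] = 4*z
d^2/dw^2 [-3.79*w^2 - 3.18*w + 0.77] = -7.58000000000000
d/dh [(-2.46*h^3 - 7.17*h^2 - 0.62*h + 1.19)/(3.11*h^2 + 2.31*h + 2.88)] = (-7.6506*h^4 - 11.3652*h^3 - 35.8889*h^2 - 48.701*h - 4.5345)/(9.6721*h^4 + 14.3682*h^3 + 23.2497*h^2 + 13.3056*h + 8.2944)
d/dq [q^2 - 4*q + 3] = 2*q - 4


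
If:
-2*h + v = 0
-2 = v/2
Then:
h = -2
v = -4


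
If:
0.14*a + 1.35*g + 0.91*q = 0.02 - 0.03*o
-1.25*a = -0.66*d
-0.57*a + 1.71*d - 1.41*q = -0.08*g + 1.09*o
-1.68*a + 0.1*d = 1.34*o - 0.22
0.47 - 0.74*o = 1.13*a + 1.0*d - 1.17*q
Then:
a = -0.23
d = -0.44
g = 0.52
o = 0.42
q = -0.73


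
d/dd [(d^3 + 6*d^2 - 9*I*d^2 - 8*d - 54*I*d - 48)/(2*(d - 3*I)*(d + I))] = (d^4 - 4*I*d^3 + d^2*(-1 + 42*I) + d*(132 - 54*I) - 24 - 258*I)/(2*d^4 - 8*I*d^3 + 4*d^2 - 24*I*d + 18)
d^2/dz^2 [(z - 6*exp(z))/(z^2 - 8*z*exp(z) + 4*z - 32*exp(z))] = 2*(4*(z - 6*exp(z))*(4*z*exp(z) - z + 20*exp(z) - 2)^2 + ((z - 6*exp(z))*(4*z*exp(z) + 24*exp(z) - 1) - 2*(6*exp(z) - 1)*(4*z*exp(z) - z + 20*exp(z) - 2))*(z^2 - 8*z*exp(z) + 4*z - 32*exp(z)) - 3*(z^2 - 8*z*exp(z) + 4*z - 32*exp(z))^2*exp(z))/(z^2 - 8*z*exp(z) + 4*z - 32*exp(z))^3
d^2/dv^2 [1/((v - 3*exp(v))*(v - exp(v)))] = (2*(1 - exp(v))^2*(v - 3*exp(v))^2 - 2*(1 - exp(v))*(v - 3*exp(v))*(v - exp(v))*(3*exp(v) - 1) + (v - 3*exp(v))^2*(v - exp(v))*exp(v) + 3*(v - 3*exp(v))*(v - exp(v))^2*exp(v) + 2*(v - exp(v))^2*(3*exp(v) - 1)^2)/((v - 3*exp(v))^3*(v - exp(v))^3)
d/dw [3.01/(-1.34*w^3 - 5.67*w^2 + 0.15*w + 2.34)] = (12.1002*w^2 + 34.1334*w - 0.4515)/(1.34*w^3 + 5.67*w^2 - 0.15*w - 2.34)^2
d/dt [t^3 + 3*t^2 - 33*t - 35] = 3*t^2 + 6*t - 33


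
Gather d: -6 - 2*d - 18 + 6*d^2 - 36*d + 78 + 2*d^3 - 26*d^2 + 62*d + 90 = 2*d^3 - 20*d^2 + 24*d + 144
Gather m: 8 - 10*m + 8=16 - 10*m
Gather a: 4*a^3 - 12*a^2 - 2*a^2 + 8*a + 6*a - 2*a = 4*a^3 - 14*a^2 + 12*a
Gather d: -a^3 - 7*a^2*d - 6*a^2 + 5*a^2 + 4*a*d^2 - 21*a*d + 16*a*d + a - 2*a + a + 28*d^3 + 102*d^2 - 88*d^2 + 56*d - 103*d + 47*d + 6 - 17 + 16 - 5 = -a^3 - a^2 + 28*d^3 + d^2*(4*a + 14) + d*(-7*a^2 - 5*a)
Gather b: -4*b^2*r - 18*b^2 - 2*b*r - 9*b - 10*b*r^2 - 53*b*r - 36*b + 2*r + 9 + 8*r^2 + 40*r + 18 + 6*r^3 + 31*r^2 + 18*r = b^2*(-4*r - 18) + b*(-10*r^2 - 55*r - 45) + 6*r^3 + 39*r^2 + 60*r + 27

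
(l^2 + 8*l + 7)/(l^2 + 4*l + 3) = (l + 7)/(l + 3)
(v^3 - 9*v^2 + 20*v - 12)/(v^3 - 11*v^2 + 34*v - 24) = (v - 2)/(v - 4)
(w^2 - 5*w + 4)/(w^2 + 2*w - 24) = (w - 1)/(w + 6)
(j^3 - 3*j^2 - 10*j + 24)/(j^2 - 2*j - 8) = (j^2 + j - 6)/(j + 2)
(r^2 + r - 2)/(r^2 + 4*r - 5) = (r + 2)/(r + 5)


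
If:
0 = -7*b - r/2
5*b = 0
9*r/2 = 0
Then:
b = 0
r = 0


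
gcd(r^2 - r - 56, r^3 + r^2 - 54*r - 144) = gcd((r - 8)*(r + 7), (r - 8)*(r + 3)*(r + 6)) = r - 8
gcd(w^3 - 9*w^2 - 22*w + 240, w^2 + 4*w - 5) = w + 5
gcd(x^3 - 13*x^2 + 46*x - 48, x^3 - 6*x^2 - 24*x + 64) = x^2 - 10*x + 16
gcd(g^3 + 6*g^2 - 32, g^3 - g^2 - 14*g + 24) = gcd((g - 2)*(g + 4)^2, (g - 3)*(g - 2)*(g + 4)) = g^2 + 2*g - 8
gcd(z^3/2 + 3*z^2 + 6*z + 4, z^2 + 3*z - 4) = 1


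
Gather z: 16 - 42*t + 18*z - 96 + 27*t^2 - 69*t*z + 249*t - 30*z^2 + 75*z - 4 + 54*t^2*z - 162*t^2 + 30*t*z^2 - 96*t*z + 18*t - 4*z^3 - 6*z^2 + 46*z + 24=-135*t^2 + 225*t - 4*z^3 + z^2*(30*t - 36) + z*(54*t^2 - 165*t + 139) - 60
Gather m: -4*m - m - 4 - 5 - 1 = -5*m - 10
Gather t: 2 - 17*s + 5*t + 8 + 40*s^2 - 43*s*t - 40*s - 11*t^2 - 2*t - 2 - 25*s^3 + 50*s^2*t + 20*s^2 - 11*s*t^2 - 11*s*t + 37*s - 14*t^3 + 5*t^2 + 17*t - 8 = -25*s^3 + 60*s^2 - 20*s - 14*t^3 + t^2*(-11*s - 6) + t*(50*s^2 - 54*s + 20)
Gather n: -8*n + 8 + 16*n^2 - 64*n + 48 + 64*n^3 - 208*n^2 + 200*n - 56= 64*n^3 - 192*n^2 + 128*n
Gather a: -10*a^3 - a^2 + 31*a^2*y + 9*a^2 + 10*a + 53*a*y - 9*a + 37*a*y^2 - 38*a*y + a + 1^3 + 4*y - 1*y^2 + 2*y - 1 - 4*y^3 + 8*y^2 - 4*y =-10*a^3 + a^2*(31*y + 8) + a*(37*y^2 + 15*y + 2) - 4*y^3 + 7*y^2 + 2*y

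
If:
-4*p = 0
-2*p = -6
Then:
No Solution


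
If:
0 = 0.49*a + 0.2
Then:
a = -0.41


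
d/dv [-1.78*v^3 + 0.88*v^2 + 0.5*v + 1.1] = -5.34*v^2 + 1.76*v + 0.5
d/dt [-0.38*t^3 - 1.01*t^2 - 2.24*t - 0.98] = -1.14*t^2 - 2.02*t - 2.24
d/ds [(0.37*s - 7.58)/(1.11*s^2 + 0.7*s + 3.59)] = (-0.4107*s^2 + 16.8276*s + 6.6343)/(1.2321*s^4 + 1.554*s^3 + 8.4598*s^2 + 5.026*s + 12.8881)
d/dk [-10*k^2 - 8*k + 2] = -20*k - 8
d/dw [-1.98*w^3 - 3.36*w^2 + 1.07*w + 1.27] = -5.94*w^2 - 6.72*w + 1.07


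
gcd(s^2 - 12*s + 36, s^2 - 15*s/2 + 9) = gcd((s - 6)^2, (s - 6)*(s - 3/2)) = s - 6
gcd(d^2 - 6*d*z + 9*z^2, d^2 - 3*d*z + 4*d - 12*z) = -d + 3*z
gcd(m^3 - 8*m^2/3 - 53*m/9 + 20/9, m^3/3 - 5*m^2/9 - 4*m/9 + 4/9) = 1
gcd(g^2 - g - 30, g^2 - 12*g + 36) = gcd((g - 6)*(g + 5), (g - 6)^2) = g - 6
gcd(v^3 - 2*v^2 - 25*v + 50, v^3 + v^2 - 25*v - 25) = v^2 - 25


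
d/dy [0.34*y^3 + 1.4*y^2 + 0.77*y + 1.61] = 1.02*y^2 + 2.8*y + 0.77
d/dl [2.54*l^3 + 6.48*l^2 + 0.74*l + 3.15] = 7.62*l^2 + 12.96*l + 0.74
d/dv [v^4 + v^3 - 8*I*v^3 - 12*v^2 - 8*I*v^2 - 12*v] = 4*v^3 + v^2*(3 - 24*I) + v*(-24 - 16*I) - 12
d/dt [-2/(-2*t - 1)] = -4/(2*t + 1)^2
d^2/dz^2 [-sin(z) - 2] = sin(z)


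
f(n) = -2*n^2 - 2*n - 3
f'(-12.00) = 46.00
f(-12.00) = -267.00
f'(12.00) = -50.00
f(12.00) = -315.00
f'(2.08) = -10.32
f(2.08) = -15.81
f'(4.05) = -18.20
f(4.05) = -43.90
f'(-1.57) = 4.28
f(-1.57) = -4.79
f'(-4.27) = 15.08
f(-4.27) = -30.93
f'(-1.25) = 3.00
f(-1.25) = -3.62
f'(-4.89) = 17.56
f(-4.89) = -41.04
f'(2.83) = -13.32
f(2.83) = -24.68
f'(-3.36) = 11.44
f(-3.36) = -18.86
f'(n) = -4*n - 2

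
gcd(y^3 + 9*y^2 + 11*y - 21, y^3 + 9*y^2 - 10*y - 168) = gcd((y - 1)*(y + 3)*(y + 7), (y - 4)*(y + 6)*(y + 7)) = y + 7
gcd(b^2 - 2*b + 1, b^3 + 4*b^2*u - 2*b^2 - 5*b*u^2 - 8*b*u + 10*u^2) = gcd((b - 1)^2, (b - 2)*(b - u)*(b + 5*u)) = 1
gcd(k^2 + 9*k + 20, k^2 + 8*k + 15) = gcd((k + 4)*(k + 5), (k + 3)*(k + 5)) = k + 5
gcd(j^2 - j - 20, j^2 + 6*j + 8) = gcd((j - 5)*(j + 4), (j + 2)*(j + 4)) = j + 4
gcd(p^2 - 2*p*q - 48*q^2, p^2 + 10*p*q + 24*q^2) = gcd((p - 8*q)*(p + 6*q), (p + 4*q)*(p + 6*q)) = p + 6*q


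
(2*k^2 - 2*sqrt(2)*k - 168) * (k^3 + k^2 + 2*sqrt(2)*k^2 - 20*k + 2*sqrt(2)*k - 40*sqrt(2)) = 2*k^5 + 2*k^4 + 2*sqrt(2)*k^4 - 216*k^3 + 2*sqrt(2)*k^3 - 376*sqrt(2)*k^2 - 176*k^2 - 336*sqrt(2)*k + 3520*k + 6720*sqrt(2)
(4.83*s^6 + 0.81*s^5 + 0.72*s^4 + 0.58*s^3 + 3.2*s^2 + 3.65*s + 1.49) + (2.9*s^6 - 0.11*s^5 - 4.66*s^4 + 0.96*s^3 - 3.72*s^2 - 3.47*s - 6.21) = 7.73*s^6 + 0.7*s^5 - 3.94*s^4 + 1.54*s^3 - 0.52*s^2 + 0.18*s - 4.72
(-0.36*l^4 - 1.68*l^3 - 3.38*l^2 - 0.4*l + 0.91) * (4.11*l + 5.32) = -1.4796*l^5 - 8.82*l^4 - 22.8294*l^3 - 19.6256*l^2 + 1.6121*l + 4.8412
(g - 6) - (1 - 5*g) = 6*g - 7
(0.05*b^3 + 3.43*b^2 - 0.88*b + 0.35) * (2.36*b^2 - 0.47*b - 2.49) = 0.118*b^5 + 8.0713*b^4 - 3.8134*b^3 - 7.3011*b^2 + 2.0267*b - 0.8715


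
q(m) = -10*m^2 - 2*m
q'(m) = -20*m - 2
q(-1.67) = -24.55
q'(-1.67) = 31.40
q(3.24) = -111.46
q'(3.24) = -66.80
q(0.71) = -6.46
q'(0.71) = -16.20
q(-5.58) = -300.20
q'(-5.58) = 109.60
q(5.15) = -275.52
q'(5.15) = -105.00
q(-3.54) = -118.24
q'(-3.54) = 68.80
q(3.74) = -147.36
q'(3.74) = -76.80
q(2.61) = -73.34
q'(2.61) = -54.20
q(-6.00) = -348.00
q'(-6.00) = 118.00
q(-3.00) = -84.00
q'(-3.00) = 58.00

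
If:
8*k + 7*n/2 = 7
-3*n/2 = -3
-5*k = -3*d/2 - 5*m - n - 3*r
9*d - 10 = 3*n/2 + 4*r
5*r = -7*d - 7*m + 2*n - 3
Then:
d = 64/67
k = 0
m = -7/268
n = 2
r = -295/268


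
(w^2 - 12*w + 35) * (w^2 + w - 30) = w^4 - 11*w^3 - 7*w^2 + 395*w - 1050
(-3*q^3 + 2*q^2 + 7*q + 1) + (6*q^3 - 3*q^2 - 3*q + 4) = 3*q^3 - q^2 + 4*q + 5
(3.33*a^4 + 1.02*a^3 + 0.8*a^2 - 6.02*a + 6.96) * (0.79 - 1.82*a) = -6.0606*a^5 + 0.7743*a^4 - 0.6502*a^3 + 11.5884*a^2 - 17.423*a + 5.4984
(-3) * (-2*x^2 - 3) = 6*x^2 + 9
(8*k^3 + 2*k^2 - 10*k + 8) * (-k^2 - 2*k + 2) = -8*k^5 - 18*k^4 + 22*k^3 + 16*k^2 - 36*k + 16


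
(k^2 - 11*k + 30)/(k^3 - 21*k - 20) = (k - 6)/(k^2 + 5*k + 4)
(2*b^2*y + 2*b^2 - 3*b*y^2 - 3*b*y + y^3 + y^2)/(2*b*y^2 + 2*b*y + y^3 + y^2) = (2*b^2 - 3*b*y + y^2)/(y*(2*b + y))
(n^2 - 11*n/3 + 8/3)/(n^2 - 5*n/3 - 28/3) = (-3*n^2 + 11*n - 8)/(-3*n^2 + 5*n + 28)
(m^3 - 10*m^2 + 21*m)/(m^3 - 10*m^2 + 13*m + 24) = m*(m - 7)/(m^2 - 7*m - 8)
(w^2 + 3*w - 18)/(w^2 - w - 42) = (w - 3)/(w - 7)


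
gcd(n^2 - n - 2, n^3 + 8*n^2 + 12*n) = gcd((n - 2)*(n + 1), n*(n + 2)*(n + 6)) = 1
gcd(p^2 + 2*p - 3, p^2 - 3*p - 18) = p + 3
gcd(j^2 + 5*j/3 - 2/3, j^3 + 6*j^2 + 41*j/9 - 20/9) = j - 1/3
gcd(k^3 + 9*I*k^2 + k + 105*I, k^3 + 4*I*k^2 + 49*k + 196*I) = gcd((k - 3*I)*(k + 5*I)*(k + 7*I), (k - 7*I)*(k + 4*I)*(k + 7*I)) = k + 7*I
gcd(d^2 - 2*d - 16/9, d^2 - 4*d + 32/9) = d - 8/3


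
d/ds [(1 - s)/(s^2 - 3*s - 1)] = (-s^2 + 3*s + (s - 1)*(2*s - 3) + 1)/(-s^2 + 3*s + 1)^2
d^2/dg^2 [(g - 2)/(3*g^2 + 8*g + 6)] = 2*(4*(g - 2)*(3*g + 4)^2 - (9*g + 2)*(3*g^2 + 8*g + 6))/(3*g^2 + 8*g + 6)^3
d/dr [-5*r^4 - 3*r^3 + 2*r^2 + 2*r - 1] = -20*r^3 - 9*r^2 + 4*r + 2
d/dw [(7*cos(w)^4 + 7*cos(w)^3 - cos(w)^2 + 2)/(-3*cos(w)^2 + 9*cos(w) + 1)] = 2*(21*cos(w)^5 - 84*cos(w)^4 - 77*cos(w)^3 - 6*cos(w)^2 - 5*cos(w) + 9)*sin(w)/(3*sin(w)^2 + 9*cos(w) - 2)^2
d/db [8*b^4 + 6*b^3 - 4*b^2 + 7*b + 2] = 32*b^3 + 18*b^2 - 8*b + 7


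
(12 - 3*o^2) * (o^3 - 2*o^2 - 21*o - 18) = -3*o^5 + 6*o^4 + 75*o^3 + 30*o^2 - 252*o - 216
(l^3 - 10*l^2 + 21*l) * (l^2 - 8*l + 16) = l^5 - 18*l^4 + 117*l^3 - 328*l^2 + 336*l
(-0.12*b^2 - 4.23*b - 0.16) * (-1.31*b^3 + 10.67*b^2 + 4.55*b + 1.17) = 0.1572*b^5 + 4.2609*b^4 - 45.4705*b^3 - 21.0941*b^2 - 5.6771*b - 0.1872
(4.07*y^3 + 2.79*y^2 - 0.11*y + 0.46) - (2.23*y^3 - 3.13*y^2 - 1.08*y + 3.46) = 1.84*y^3 + 5.92*y^2 + 0.97*y - 3.0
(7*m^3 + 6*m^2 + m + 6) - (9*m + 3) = 7*m^3 + 6*m^2 - 8*m + 3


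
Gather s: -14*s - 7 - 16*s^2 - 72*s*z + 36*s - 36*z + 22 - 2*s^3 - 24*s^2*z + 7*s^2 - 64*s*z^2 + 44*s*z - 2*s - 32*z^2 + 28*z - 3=-2*s^3 + s^2*(-24*z - 9) + s*(-64*z^2 - 28*z + 20) - 32*z^2 - 8*z + 12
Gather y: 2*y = 2*y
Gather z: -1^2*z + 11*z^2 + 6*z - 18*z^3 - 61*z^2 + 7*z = -18*z^3 - 50*z^2 + 12*z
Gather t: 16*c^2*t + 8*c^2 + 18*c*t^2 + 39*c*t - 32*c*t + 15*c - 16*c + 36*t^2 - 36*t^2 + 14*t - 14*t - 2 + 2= 8*c^2 + 18*c*t^2 - c + t*(16*c^2 + 7*c)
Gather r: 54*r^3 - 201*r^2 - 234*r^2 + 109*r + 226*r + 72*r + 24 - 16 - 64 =54*r^3 - 435*r^2 + 407*r - 56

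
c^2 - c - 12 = (c - 4)*(c + 3)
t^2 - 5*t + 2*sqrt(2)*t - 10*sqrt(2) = (t - 5)*(t + 2*sqrt(2))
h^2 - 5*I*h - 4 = (h - 4*I)*(h - I)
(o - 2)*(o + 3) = o^2 + o - 6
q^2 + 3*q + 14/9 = (q + 2/3)*(q + 7/3)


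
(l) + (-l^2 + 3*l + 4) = -l^2 + 4*l + 4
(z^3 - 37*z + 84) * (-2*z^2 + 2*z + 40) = -2*z^5 + 2*z^4 + 114*z^3 - 242*z^2 - 1312*z + 3360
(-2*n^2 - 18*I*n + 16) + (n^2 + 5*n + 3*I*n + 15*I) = -n^2 + 5*n - 15*I*n + 16 + 15*I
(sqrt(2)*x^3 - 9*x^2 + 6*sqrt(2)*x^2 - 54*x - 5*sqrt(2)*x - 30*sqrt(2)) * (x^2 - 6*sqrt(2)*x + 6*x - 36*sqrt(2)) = sqrt(2)*x^5 - 21*x^4 + 12*sqrt(2)*x^4 - 252*x^3 + 85*sqrt(2)*x^3 - 696*x^2 + 588*sqrt(2)*x^2 + 720*x + 1764*sqrt(2)*x + 2160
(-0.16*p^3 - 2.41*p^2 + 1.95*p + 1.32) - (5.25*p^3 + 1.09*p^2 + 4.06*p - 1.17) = -5.41*p^3 - 3.5*p^2 - 2.11*p + 2.49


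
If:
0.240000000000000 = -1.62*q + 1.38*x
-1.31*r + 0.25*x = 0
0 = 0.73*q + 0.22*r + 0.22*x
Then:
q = -0.04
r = 0.02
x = 0.12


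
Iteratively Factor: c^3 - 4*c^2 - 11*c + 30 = (c - 5)*(c^2 + c - 6) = (c - 5)*(c - 2)*(c + 3)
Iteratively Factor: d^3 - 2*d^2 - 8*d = (d + 2)*(d^2 - 4*d) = (d - 4)*(d + 2)*(d)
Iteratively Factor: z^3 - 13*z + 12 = (z - 3)*(z^2 + 3*z - 4) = (z - 3)*(z + 4)*(z - 1)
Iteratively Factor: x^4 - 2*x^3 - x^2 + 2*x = (x + 1)*(x^3 - 3*x^2 + 2*x) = (x - 2)*(x + 1)*(x^2 - x) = (x - 2)*(x - 1)*(x + 1)*(x)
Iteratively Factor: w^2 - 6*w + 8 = (w - 4)*(w - 2)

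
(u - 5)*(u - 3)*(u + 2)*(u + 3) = u^4 - 3*u^3 - 19*u^2 + 27*u + 90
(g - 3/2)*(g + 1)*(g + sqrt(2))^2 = g^4 - g^3/2 + 2*sqrt(2)*g^3 - sqrt(2)*g^2 + g^2/2 - 3*sqrt(2)*g - g - 3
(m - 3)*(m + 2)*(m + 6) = m^3 + 5*m^2 - 12*m - 36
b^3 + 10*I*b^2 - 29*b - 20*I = (b + I)*(b + 4*I)*(b + 5*I)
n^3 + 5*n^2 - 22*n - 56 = (n - 4)*(n + 2)*(n + 7)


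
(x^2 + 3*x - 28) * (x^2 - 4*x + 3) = x^4 - x^3 - 37*x^2 + 121*x - 84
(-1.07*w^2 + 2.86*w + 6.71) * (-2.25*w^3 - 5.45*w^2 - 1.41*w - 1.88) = 2.4075*w^5 - 0.603499999999999*w^4 - 29.1758*w^3 - 38.5905*w^2 - 14.8379*w - 12.6148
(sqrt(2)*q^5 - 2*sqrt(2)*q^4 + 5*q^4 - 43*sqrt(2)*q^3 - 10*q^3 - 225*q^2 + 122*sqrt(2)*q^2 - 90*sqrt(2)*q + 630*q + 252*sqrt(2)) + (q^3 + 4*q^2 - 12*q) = sqrt(2)*q^5 - 2*sqrt(2)*q^4 + 5*q^4 - 43*sqrt(2)*q^3 - 9*q^3 - 221*q^2 + 122*sqrt(2)*q^2 - 90*sqrt(2)*q + 618*q + 252*sqrt(2)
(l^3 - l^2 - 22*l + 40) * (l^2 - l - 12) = l^5 - 2*l^4 - 33*l^3 + 74*l^2 + 224*l - 480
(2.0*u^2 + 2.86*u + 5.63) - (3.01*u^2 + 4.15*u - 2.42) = -1.01*u^2 - 1.29*u + 8.05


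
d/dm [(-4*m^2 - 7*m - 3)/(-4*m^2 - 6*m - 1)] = (-4*m^2 - 16*m - 11)/(16*m^4 + 48*m^3 + 44*m^2 + 12*m + 1)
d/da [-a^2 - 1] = -2*a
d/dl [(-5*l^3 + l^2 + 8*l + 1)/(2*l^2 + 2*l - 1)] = (-10*l^4 - 20*l^3 + l^2 - 6*l - 10)/(4*l^4 + 8*l^3 - 4*l + 1)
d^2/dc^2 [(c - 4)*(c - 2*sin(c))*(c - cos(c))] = 2*c^2*sin(c) + c^2*cos(c) - 4*c*sin(c) - 4*c*sin(2*c) - 12*c*cos(c) + 6*c - 12*sin(c) + 16*sin(2*c) + 14*cos(c) + 4*cos(2*c) - 8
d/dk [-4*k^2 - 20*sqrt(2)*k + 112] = -8*k - 20*sqrt(2)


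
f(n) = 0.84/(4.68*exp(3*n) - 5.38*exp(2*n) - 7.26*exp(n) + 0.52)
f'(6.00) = 0.00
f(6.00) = 0.00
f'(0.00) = 0.06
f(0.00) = -0.11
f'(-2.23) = 7.42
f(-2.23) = -2.65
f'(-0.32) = 0.14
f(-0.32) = -0.14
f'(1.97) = -0.00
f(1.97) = 0.00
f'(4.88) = -0.00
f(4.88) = 0.00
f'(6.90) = -0.00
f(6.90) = 0.00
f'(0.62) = -14.67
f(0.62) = -0.56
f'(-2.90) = 32.73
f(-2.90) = 8.00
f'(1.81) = -0.00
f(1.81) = 0.00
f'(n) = 0.84*(-14.04*exp(3*n) + 10.76*exp(2*n) + 7.26*exp(n))/(4.68*exp(3*n) - 5.38*exp(2*n) - 7.26*exp(n) + 0.52)^2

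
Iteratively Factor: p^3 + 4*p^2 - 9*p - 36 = (p + 3)*(p^2 + p - 12) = (p + 3)*(p + 4)*(p - 3)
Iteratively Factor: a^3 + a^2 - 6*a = (a - 2)*(a^2 + 3*a) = (a - 2)*(a + 3)*(a)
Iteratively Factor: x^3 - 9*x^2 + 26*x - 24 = (x - 3)*(x^2 - 6*x + 8) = (x - 3)*(x - 2)*(x - 4)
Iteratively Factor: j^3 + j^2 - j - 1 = (j + 1)*(j^2 - 1) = (j + 1)^2*(j - 1)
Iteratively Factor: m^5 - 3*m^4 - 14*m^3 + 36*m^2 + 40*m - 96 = (m + 3)*(m^4 - 6*m^3 + 4*m^2 + 24*m - 32) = (m - 2)*(m + 3)*(m^3 - 4*m^2 - 4*m + 16) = (m - 2)*(m + 2)*(m + 3)*(m^2 - 6*m + 8) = (m - 2)^2*(m + 2)*(m + 3)*(m - 4)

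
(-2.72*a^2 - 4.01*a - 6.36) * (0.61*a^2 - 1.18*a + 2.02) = -1.6592*a^4 + 0.7635*a^3 - 4.6422*a^2 - 0.595399999999999*a - 12.8472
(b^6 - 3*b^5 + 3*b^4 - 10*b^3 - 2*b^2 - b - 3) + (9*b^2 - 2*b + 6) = b^6 - 3*b^5 + 3*b^4 - 10*b^3 + 7*b^2 - 3*b + 3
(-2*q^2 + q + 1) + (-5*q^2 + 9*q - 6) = -7*q^2 + 10*q - 5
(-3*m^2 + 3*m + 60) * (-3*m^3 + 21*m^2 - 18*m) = 9*m^5 - 72*m^4 - 63*m^3 + 1206*m^2 - 1080*m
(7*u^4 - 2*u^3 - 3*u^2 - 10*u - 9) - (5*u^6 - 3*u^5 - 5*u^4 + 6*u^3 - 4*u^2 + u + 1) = -5*u^6 + 3*u^5 + 12*u^4 - 8*u^3 + u^2 - 11*u - 10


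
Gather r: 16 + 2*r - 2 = 2*r + 14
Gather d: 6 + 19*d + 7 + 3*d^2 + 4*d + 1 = 3*d^2 + 23*d + 14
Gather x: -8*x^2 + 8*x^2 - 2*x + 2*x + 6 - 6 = 0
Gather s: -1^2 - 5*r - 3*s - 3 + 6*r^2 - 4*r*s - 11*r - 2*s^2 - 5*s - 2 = 6*r^2 - 16*r - 2*s^2 + s*(-4*r - 8) - 6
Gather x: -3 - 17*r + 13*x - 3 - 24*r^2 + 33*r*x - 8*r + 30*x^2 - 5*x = -24*r^2 - 25*r + 30*x^2 + x*(33*r + 8) - 6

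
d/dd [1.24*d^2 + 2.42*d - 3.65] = 2.48*d + 2.42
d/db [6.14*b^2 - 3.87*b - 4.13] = 12.28*b - 3.87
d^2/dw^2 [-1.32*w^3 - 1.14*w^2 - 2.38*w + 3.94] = -7.92*w - 2.28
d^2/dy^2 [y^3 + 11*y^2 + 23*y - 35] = 6*y + 22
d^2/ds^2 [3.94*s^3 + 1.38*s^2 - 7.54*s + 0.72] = 23.64*s + 2.76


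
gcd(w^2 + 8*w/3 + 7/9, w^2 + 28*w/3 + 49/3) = w + 7/3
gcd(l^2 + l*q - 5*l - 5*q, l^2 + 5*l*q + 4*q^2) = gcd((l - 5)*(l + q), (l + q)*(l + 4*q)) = l + q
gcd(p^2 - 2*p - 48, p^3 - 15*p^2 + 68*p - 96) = p - 8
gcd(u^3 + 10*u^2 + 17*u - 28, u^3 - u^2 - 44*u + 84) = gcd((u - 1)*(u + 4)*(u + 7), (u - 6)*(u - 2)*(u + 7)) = u + 7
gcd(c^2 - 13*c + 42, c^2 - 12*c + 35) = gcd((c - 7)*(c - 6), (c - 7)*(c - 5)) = c - 7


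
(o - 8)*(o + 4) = o^2 - 4*o - 32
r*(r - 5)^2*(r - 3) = r^4 - 13*r^3 + 55*r^2 - 75*r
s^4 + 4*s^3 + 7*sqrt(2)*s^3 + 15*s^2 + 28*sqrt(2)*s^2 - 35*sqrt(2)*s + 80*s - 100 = (s - 1)*(s + 5)*(s + 2*sqrt(2))*(s + 5*sqrt(2))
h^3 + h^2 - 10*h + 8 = (h - 2)*(h - 1)*(h + 4)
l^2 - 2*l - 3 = (l - 3)*(l + 1)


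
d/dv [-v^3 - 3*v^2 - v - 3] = -3*v^2 - 6*v - 1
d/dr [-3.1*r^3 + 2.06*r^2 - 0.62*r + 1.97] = -9.3*r^2 + 4.12*r - 0.62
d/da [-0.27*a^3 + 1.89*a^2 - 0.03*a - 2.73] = -0.81*a^2 + 3.78*a - 0.03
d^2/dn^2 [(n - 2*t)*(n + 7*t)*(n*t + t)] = 2*t*(3*n + 5*t + 1)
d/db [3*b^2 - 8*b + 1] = 6*b - 8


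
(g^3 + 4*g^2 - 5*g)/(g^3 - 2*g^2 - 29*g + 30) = g/(g - 6)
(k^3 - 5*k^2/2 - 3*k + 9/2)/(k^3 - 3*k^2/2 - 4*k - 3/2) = (2*k^2 + k - 3)/(2*k^2 + 3*k + 1)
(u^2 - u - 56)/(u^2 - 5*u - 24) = (u + 7)/(u + 3)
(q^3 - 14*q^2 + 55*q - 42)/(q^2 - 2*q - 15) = (-q^3 + 14*q^2 - 55*q + 42)/(-q^2 + 2*q + 15)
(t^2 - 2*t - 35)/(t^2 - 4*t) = (t^2 - 2*t - 35)/(t*(t - 4))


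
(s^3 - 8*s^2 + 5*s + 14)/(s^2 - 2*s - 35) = (s^2 - s - 2)/(s + 5)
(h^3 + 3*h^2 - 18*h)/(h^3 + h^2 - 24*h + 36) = h/(h - 2)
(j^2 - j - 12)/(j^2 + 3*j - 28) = (j + 3)/(j + 7)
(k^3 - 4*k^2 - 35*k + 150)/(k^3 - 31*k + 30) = (k - 5)/(k - 1)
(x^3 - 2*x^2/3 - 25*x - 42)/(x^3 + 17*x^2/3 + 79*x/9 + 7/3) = 3*(x - 6)/(3*x + 1)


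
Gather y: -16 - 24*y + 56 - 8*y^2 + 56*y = -8*y^2 + 32*y + 40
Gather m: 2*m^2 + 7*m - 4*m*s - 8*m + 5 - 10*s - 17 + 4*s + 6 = 2*m^2 + m*(-4*s - 1) - 6*s - 6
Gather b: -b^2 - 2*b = -b^2 - 2*b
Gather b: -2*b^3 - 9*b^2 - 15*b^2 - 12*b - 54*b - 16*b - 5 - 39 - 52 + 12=-2*b^3 - 24*b^2 - 82*b - 84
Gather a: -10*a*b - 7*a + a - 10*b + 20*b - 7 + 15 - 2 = a*(-10*b - 6) + 10*b + 6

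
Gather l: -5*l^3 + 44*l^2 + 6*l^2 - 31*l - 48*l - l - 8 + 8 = -5*l^3 + 50*l^2 - 80*l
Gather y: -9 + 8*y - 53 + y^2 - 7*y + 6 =y^2 + y - 56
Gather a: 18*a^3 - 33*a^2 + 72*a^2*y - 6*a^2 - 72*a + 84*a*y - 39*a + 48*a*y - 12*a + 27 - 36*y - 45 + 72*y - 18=18*a^3 + a^2*(72*y - 39) + a*(132*y - 123) + 36*y - 36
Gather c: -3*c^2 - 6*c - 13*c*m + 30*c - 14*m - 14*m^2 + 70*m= -3*c^2 + c*(24 - 13*m) - 14*m^2 + 56*m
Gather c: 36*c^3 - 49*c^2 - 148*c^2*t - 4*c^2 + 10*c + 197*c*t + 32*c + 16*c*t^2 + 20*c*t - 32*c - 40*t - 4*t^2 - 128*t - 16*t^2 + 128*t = 36*c^3 + c^2*(-148*t - 53) + c*(16*t^2 + 217*t + 10) - 20*t^2 - 40*t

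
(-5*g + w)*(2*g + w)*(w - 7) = -10*g^2*w + 70*g^2 - 3*g*w^2 + 21*g*w + w^3 - 7*w^2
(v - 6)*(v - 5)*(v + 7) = v^3 - 4*v^2 - 47*v + 210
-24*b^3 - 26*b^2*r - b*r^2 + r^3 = (-6*b + r)*(b + r)*(4*b + r)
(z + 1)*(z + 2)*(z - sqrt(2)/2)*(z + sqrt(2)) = z^4 + sqrt(2)*z^3/2 + 3*z^3 + z^2 + 3*sqrt(2)*z^2/2 - 3*z + sqrt(2)*z - 2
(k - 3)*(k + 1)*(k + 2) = k^3 - 7*k - 6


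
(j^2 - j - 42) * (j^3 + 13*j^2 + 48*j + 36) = j^5 + 12*j^4 - 7*j^3 - 558*j^2 - 2052*j - 1512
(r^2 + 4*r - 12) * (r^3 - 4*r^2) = r^5 - 28*r^3 + 48*r^2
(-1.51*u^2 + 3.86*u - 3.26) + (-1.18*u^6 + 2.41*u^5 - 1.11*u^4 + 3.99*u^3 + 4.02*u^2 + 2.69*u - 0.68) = -1.18*u^6 + 2.41*u^5 - 1.11*u^4 + 3.99*u^3 + 2.51*u^2 + 6.55*u - 3.94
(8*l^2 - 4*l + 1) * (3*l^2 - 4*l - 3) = 24*l^4 - 44*l^3 - 5*l^2 + 8*l - 3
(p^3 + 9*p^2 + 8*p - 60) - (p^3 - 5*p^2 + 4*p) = 14*p^2 + 4*p - 60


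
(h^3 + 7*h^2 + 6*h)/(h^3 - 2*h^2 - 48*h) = (h + 1)/(h - 8)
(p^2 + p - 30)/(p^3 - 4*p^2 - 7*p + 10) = (p + 6)/(p^2 + p - 2)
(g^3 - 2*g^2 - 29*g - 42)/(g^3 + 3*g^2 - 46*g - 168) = (g^2 + 5*g + 6)/(g^2 + 10*g + 24)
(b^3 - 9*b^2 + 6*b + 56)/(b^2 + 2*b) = b - 11 + 28/b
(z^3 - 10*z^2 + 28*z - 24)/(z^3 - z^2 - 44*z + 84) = (z - 2)/(z + 7)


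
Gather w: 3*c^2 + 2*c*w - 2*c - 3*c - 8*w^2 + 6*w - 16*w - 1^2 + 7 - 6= 3*c^2 - 5*c - 8*w^2 + w*(2*c - 10)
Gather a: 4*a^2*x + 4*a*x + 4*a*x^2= 4*a^2*x + a*(4*x^2 + 4*x)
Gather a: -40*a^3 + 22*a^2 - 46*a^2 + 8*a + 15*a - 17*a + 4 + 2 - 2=-40*a^3 - 24*a^2 + 6*a + 4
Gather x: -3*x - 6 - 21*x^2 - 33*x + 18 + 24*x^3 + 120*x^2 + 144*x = 24*x^3 + 99*x^2 + 108*x + 12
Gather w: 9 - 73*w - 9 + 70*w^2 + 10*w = 70*w^2 - 63*w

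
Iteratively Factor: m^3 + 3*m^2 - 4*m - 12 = (m + 2)*(m^2 + m - 6) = (m - 2)*(m + 2)*(m + 3)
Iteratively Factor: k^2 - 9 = (k + 3)*(k - 3)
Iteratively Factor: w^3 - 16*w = (w)*(w^2 - 16) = w*(w - 4)*(w + 4)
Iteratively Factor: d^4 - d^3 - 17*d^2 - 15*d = (d + 1)*(d^3 - 2*d^2 - 15*d) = (d + 1)*(d + 3)*(d^2 - 5*d) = d*(d + 1)*(d + 3)*(d - 5)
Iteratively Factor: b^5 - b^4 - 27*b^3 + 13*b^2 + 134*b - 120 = (b + 4)*(b^4 - 5*b^3 - 7*b^2 + 41*b - 30) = (b - 5)*(b + 4)*(b^3 - 7*b + 6) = (b - 5)*(b + 3)*(b + 4)*(b^2 - 3*b + 2) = (b - 5)*(b - 2)*(b + 3)*(b + 4)*(b - 1)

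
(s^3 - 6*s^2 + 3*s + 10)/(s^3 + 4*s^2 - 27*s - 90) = (s^2 - s - 2)/(s^2 + 9*s + 18)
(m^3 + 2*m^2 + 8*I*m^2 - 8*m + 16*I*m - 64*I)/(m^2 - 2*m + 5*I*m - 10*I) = (m^2 + m*(4 + 8*I) + 32*I)/(m + 5*I)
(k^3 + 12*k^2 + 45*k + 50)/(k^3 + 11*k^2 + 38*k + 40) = (k + 5)/(k + 4)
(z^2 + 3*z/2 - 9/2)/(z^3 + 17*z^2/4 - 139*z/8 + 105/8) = 4*(z + 3)/(4*z^2 + 23*z - 35)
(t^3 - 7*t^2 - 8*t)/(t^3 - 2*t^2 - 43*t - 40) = t/(t + 5)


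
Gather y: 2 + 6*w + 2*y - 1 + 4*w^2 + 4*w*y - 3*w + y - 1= 4*w^2 + 3*w + y*(4*w + 3)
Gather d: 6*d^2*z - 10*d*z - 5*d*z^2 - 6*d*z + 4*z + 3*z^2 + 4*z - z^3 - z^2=6*d^2*z + d*(-5*z^2 - 16*z) - z^3 + 2*z^2 + 8*z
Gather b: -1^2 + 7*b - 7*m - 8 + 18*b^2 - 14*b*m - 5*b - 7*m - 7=18*b^2 + b*(2 - 14*m) - 14*m - 16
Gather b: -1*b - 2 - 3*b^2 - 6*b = -3*b^2 - 7*b - 2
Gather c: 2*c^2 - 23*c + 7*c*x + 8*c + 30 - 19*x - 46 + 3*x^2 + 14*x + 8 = 2*c^2 + c*(7*x - 15) + 3*x^2 - 5*x - 8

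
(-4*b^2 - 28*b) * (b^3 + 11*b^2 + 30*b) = -4*b^5 - 72*b^4 - 428*b^3 - 840*b^2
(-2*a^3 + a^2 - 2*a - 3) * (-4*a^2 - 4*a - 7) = 8*a^5 + 4*a^4 + 18*a^3 + 13*a^2 + 26*a + 21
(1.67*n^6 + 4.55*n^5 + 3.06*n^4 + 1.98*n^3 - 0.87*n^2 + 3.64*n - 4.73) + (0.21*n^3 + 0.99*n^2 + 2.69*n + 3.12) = 1.67*n^6 + 4.55*n^5 + 3.06*n^4 + 2.19*n^3 + 0.12*n^2 + 6.33*n - 1.61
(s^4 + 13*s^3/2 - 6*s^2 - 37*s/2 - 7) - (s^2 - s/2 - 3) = s^4 + 13*s^3/2 - 7*s^2 - 18*s - 4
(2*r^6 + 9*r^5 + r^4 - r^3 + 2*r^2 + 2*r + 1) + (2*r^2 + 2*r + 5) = 2*r^6 + 9*r^5 + r^4 - r^3 + 4*r^2 + 4*r + 6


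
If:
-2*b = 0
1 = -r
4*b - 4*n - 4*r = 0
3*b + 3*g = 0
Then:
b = 0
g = 0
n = 1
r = -1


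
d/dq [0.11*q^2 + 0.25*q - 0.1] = 0.22*q + 0.25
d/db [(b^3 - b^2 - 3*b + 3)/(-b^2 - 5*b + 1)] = (-b^4 - 10*b^3 + 5*b^2 + 4*b + 12)/(b^4 + 10*b^3 + 23*b^2 - 10*b + 1)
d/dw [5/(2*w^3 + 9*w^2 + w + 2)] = 5*(-6*w^2 - 18*w - 1)/(2*w^3 + 9*w^2 + w + 2)^2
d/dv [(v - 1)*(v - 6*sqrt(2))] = 2*v - 6*sqrt(2) - 1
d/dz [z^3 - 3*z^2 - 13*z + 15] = 3*z^2 - 6*z - 13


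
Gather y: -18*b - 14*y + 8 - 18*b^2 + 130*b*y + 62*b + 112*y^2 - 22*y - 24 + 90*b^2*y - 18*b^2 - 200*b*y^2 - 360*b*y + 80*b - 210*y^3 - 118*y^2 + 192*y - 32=-36*b^2 + 124*b - 210*y^3 + y^2*(-200*b - 6) + y*(90*b^2 - 230*b + 156) - 48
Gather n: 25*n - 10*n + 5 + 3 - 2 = 15*n + 6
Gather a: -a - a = -2*a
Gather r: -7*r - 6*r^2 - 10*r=-6*r^2 - 17*r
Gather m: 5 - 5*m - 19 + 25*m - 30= 20*m - 44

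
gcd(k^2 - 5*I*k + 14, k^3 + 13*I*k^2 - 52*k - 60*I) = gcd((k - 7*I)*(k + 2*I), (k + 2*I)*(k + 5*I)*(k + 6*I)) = k + 2*I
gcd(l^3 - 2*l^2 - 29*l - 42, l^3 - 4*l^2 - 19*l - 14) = l^2 - 5*l - 14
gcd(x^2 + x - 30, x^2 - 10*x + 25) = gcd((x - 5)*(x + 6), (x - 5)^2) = x - 5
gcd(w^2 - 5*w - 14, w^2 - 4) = w + 2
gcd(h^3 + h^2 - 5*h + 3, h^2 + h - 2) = h - 1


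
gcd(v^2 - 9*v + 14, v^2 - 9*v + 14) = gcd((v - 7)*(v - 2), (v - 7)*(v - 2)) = v^2 - 9*v + 14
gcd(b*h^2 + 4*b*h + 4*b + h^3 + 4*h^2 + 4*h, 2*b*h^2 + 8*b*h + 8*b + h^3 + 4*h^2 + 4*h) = h^2 + 4*h + 4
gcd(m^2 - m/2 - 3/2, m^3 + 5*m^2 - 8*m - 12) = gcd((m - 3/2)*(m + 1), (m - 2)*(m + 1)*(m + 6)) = m + 1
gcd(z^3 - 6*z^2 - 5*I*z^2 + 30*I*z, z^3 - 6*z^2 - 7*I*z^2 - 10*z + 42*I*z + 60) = z^2 + z*(-6 - 5*I) + 30*I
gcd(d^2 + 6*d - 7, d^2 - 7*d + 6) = d - 1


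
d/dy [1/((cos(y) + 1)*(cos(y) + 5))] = 2*(cos(y) + 3)*sin(y)/((cos(y) + 1)^2*(cos(y) + 5)^2)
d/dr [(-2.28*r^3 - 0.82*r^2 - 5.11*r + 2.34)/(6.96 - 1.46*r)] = (6.6576*r^3 - 46.4092*r^2 - 11.4144*r - 32.1492)/(2.1316*r^2 - 20.3232*r + 48.4416)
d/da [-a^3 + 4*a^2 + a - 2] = -3*a^2 + 8*a + 1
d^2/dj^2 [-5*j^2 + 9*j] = -10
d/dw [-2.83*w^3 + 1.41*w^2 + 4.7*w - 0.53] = -8.49*w^2 + 2.82*w + 4.7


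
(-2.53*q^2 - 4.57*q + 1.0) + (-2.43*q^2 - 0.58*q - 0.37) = -4.96*q^2 - 5.15*q + 0.63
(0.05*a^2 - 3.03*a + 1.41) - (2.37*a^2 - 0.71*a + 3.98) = -2.32*a^2 - 2.32*a - 2.57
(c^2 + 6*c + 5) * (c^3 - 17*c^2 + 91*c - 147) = c^5 - 11*c^4 - 6*c^3 + 314*c^2 - 427*c - 735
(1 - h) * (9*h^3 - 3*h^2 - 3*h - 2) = -9*h^4 + 12*h^3 - h - 2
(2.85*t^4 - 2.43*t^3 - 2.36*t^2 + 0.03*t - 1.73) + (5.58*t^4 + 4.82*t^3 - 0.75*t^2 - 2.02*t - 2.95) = 8.43*t^4 + 2.39*t^3 - 3.11*t^2 - 1.99*t - 4.68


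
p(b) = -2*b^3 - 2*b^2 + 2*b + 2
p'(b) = -6*b^2 - 4*b + 2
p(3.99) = -148.90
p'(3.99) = -109.48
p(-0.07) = 1.85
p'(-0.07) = 2.25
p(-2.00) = 6.00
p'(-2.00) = -14.00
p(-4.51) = 135.77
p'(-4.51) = -102.00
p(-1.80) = 3.58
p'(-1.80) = -10.24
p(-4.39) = 123.88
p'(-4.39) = -96.07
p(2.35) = -30.30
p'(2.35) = -40.54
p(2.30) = -28.31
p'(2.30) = -38.94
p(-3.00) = 32.00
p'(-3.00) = -40.00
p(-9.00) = 1280.00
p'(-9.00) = -448.00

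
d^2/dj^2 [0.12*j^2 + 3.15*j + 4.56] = 0.240000000000000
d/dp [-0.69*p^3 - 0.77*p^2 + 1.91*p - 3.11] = -2.07*p^2 - 1.54*p + 1.91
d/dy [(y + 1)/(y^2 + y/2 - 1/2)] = -4/(4*y^2 - 4*y + 1)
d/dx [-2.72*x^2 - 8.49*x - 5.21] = -5.44*x - 8.49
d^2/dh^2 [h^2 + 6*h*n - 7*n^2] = 2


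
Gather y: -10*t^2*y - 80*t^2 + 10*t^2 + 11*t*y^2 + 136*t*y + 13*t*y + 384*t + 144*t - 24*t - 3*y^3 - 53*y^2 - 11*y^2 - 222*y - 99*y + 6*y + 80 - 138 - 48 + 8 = -70*t^2 + 504*t - 3*y^3 + y^2*(11*t - 64) + y*(-10*t^2 + 149*t - 315) - 98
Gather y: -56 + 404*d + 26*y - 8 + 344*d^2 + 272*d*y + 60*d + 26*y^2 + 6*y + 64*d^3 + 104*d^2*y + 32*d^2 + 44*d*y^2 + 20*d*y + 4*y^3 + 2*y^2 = 64*d^3 + 376*d^2 + 464*d + 4*y^3 + y^2*(44*d + 28) + y*(104*d^2 + 292*d + 32) - 64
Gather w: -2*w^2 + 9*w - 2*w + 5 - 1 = -2*w^2 + 7*w + 4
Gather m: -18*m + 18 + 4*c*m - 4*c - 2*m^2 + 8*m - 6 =-4*c - 2*m^2 + m*(4*c - 10) + 12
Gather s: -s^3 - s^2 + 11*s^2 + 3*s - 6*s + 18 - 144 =-s^3 + 10*s^2 - 3*s - 126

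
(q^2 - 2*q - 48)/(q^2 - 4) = (q^2 - 2*q - 48)/(q^2 - 4)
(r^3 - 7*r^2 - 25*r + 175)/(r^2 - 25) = r - 7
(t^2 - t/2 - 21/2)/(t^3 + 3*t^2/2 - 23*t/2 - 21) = 1/(t + 2)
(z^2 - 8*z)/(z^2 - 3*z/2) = 2*(z - 8)/(2*z - 3)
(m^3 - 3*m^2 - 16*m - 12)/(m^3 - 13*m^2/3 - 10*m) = 3*(m^2 + 3*m + 2)/(m*(3*m + 5))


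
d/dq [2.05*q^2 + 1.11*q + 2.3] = 4.1*q + 1.11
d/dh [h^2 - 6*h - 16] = 2*h - 6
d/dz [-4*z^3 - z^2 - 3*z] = -12*z^2 - 2*z - 3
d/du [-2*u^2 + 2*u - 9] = 2 - 4*u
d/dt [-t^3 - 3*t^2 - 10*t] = -3*t^2 - 6*t - 10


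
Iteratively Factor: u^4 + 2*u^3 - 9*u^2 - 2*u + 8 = (u - 2)*(u^3 + 4*u^2 - u - 4) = (u - 2)*(u + 4)*(u^2 - 1) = (u - 2)*(u + 1)*(u + 4)*(u - 1)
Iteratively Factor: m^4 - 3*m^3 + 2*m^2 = (m - 1)*(m^3 - 2*m^2) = (m - 2)*(m - 1)*(m^2) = m*(m - 2)*(m - 1)*(m)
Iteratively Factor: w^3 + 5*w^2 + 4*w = (w)*(w^2 + 5*w + 4) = w*(w + 4)*(w + 1)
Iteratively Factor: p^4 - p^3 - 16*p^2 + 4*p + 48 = (p - 4)*(p^3 + 3*p^2 - 4*p - 12) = (p - 4)*(p + 3)*(p^2 - 4) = (p - 4)*(p - 2)*(p + 3)*(p + 2)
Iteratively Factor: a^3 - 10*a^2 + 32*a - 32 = (a - 2)*(a^2 - 8*a + 16) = (a - 4)*(a - 2)*(a - 4)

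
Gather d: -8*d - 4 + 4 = -8*d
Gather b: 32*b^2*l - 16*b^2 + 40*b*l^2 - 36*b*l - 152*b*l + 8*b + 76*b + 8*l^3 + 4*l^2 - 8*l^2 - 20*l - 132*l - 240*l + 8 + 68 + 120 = b^2*(32*l - 16) + b*(40*l^2 - 188*l + 84) + 8*l^3 - 4*l^2 - 392*l + 196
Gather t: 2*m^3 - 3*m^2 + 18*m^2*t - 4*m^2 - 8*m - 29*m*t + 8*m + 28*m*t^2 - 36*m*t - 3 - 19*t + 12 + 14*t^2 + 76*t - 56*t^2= 2*m^3 - 7*m^2 + t^2*(28*m - 42) + t*(18*m^2 - 65*m + 57) + 9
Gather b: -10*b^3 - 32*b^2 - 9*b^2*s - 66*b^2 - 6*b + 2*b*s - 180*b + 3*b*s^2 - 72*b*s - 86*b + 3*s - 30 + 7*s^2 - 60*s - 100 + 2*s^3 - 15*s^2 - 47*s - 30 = -10*b^3 + b^2*(-9*s - 98) + b*(3*s^2 - 70*s - 272) + 2*s^3 - 8*s^2 - 104*s - 160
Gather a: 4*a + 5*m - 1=4*a + 5*m - 1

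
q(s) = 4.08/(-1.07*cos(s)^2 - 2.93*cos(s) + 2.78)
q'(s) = 4.08*(-2.14*sin(s)*cos(s) - 2.93*sin(s))/(-1.07*cos(s)^2 - 2.93*cos(s) + 2.78)^2 = -(8.7312*cos(s) + 11.9544)*sin(s)/(1.07*cos(s)^2 + 2.93*cos(s) - 2.78)^2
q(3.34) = 0.88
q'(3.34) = 0.03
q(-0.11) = -3.43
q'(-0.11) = 1.60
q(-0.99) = 4.80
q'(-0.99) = 19.37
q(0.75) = 64.45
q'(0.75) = -3119.73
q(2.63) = 0.90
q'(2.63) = -0.10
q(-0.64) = -15.78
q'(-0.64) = 169.38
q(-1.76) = 1.24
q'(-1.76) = 0.93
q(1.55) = 1.50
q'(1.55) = -1.64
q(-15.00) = 0.93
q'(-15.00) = 0.18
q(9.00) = 0.89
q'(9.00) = -0.08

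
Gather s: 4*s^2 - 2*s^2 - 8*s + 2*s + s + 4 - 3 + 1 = 2*s^2 - 5*s + 2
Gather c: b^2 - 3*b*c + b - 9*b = b^2 - 3*b*c - 8*b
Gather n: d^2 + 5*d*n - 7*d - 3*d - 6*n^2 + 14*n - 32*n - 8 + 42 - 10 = d^2 - 10*d - 6*n^2 + n*(5*d - 18) + 24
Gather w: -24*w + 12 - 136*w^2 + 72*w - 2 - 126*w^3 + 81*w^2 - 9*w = -126*w^3 - 55*w^2 + 39*w + 10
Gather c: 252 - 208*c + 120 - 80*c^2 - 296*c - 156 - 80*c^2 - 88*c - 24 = -160*c^2 - 592*c + 192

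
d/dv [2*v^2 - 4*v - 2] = 4*v - 4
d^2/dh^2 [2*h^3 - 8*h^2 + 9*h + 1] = 12*h - 16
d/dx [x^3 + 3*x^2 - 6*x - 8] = 3*x^2 + 6*x - 6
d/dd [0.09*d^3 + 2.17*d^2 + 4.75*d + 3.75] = 0.27*d^2 + 4.34*d + 4.75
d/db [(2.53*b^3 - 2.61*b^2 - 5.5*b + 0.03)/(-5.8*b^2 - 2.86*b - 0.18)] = (-14.674*b^4 - 14.4716*b^3 - 25.8016*b^2 + 1.2876*b + 1.0758)/(33.64*b^4 + 33.176*b^3 + 10.2676*b^2 + 1.0296*b + 0.0324)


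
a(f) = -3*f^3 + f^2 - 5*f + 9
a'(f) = -9*f^2 + 2*f - 5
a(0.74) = 4.63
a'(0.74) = -8.45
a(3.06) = -82.89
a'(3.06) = -83.15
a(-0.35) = 11.00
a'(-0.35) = -6.80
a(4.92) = -348.68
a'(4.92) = -213.02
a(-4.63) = 351.35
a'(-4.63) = -207.19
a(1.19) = -0.59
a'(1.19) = -15.36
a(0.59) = 5.78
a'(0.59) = -6.95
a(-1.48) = 28.32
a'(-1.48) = -27.67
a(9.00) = -2142.00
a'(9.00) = -716.00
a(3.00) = -78.00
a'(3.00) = -80.00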